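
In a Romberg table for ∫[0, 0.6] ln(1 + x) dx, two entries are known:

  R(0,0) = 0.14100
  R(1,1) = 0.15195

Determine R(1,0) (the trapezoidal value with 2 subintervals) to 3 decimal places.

0.149

From R(1,1) = (4·R(1,0) − R(0,0))/3, solve for R(1,0):
4·R(1,0) = 3·0.15195 + 0.14100 = 0.59685
R(1,0) = 0.14921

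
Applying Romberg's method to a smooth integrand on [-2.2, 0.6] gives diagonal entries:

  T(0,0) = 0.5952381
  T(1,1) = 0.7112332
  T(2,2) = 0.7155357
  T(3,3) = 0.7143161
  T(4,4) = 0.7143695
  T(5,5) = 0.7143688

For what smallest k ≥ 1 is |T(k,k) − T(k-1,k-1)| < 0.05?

k = 2

|T(1,1) − T(0,0)| = 0.1159951 ≥ 0.05
|T(2,2) − T(1,1)| = 0.0043025 < 0.05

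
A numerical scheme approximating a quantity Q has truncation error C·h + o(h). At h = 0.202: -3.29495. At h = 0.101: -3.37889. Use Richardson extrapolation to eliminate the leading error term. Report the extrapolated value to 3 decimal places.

The leading error scales as h; refining by a factor of 2 reduces it by 2^1 = 2.
Extrapolated value = (2·A(h/2) − A(h)) / (2 − 1)
= (2·(-3.37889) − (-3.29495)) / 1
= -3.46283 / 1 = -3.46283

-3.463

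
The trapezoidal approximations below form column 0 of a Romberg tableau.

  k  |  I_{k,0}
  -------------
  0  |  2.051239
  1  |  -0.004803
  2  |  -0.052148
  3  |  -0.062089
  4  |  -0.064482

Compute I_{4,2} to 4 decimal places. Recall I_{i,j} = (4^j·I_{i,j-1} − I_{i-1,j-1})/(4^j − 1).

I_{3,1} = (4·(-0.062089) − (-0.052148)) / 3 = -0.065403
I_{4,1} = -0.064482 + (-0.064482 − (-0.062089))/3 = -0.065280
I_{4,2} = (16·(-0.065280) − (-0.065403)) / 15 = -0.065272

-0.0653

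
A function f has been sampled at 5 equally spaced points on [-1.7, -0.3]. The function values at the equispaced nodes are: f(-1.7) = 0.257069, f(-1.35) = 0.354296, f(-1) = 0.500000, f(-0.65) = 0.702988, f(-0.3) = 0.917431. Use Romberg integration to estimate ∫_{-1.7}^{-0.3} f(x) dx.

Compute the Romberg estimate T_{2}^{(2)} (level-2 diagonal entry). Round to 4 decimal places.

0.7475

T_{0}^{(0)} (trapezoid, 1 panel, h=1.4000): 0.822150
T_{1}^{(0)} (trapezoid, 2 panels, h=0.7000): 0.761075
T_{2}^{(0)} (trapezoid, 4 panels, h=0.3500): 0.750587
T_{1}^{(1)} = 0.761075 + (0.761075 − 0.822150)/3 = 0.740717
T_{2}^{(1)} = 0.750587 + (0.750587 − 0.761075)/3 = 0.747091
T_{2}^{(2)} = 0.747091 + (0.747091 − 0.740717)/15 = 0.747516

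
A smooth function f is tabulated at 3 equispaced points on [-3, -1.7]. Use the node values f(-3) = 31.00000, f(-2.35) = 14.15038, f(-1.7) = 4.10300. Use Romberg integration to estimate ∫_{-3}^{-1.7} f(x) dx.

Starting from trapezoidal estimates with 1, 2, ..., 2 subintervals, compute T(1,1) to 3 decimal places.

T(0,0) (trapezoid, 1 panel, h=1.3000): 22.81695
T(1,0) (trapezoid, 2 panels, h=0.6500): 20.60622
T(1,1) = 20.60622 + (20.60622 − 22.81695)/3 = 19.86931

19.869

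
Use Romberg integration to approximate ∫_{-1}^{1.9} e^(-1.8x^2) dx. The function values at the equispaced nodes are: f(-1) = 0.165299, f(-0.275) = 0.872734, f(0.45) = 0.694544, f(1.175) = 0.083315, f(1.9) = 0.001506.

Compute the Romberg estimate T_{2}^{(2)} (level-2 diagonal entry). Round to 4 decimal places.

1.2920

T_{0}^{(0)} (trapezoid, 1 panel, h=2.9000): 0.241867
T_{1}^{(0)} (trapezoid, 2 panels, h=1.4500): 1.128022
T_{2}^{(0)} (trapezoid, 4 panels, h=0.7250): 1.257147
T_{1}^{(1)} = 1.128022 + (1.128022 − 0.241867)/3 = 1.423407
T_{2}^{(1)} = 1.257147 + (1.257147 − 1.128022)/3 = 1.300189
T_{2}^{(2)} = 1.300189 + (1.300189 − 1.423407)/15 = 1.291974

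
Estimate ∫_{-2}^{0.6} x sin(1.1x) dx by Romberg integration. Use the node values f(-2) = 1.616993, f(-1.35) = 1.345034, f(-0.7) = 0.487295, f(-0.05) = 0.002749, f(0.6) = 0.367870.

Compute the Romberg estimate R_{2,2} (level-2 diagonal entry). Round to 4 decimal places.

R_{0,0} (trapezoid, 1 panel, h=2.6000): 2.580322
R_{1,0} (trapezoid, 2 panels, h=1.3000): 1.923644
R_{2,0} (trapezoid, 4 panels, h=0.6500): 1.837881
R_{1,1} = 1.923644 + (1.923644 − 2.580322)/3 = 1.704751
R_{2,1} = 1.837881 + (1.837881 − 1.923644)/3 = 1.809293
R_{2,2} = 1.809293 + (1.809293 − 1.704751)/15 = 1.816262

1.8163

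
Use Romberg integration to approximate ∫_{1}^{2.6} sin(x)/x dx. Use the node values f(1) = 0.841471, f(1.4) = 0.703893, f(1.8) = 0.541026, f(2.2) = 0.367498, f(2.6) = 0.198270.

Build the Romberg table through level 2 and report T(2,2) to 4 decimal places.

T(0,0) (trapezoid, 1 panel, h=1.6000): 0.831793
T(1,0) (trapezoid, 2 panels, h=0.8000): 0.848717
T(2,0) (trapezoid, 4 panels, h=0.4000): 0.852915
T(1,1) = 0.848717 + (0.848717 − 0.831793)/3 = 0.854358
T(2,1) = 0.852915 + (0.852915 − 0.848717)/3 = 0.854314
T(2,2) = 0.854314 + (0.854314 − 0.854358)/15 = 0.854311

0.8543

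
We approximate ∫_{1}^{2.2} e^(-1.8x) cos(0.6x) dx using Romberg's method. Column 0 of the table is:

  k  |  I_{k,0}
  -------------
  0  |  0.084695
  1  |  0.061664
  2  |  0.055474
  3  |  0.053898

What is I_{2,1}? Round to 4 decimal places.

Richardson extrapolation on the trapezoidal column (denominator 4−1=3):
I_{2,1} = 0.055474 + (0.055474 − 0.061664)/3 = 0.053411

0.0534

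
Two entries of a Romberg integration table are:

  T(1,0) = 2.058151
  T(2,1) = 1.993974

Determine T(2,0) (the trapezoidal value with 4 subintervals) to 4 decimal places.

2.0100

From T(2,1) = (4·T(2,0) − T(1,0))/3, solve for T(2,0):
4·T(2,0) = 3·1.993974 + 2.058151 = 8.040073
T(2,0) = 2.010018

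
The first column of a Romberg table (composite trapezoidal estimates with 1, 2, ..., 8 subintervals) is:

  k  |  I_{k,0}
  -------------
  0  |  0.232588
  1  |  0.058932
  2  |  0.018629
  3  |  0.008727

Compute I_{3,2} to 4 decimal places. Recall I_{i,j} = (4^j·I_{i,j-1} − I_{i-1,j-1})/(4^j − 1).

Richardson extrapolation on the trapezoidal column (denominator 4−1=3):
I_{2,1} = 0.018629 + (0.018629 − 0.058932)/3 = 0.005195
I_{3,1} = (4·0.008727 − 0.018629) / 3 = 0.005426
I_{3,2} = 0.005426 + (0.005426 − 0.005195)/15 = 0.005441

0.0054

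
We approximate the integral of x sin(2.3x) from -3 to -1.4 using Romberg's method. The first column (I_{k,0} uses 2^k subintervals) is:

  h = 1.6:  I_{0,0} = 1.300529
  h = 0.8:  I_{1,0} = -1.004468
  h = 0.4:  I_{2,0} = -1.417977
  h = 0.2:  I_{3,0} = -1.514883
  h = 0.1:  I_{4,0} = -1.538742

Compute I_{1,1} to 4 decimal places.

Richardson extrapolation on the trapezoidal column (denominator 4−1=3):
I_{1,1} = (4·(-1.004468) − 1.300529) / 3 = -1.772800

-1.7728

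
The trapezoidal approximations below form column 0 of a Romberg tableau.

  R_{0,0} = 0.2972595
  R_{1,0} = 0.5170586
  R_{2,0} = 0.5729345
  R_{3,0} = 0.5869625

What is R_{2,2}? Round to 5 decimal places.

0.59164

Richardson extrapolation on the trapezoidal column (denominator 4−1=3):
R_{1,1} = (4·0.5170586 − 0.2972595) / 3 = 0.5903250
R_{2,1} = 0.5729345 + (0.5729345 − 0.5170586)/3 = 0.5915598
R_{2,2} = (16·0.5915598 − 0.5903250) / 15 = 0.5916421
(Column j=1 coincides with Simpson's rule on the same nodes.)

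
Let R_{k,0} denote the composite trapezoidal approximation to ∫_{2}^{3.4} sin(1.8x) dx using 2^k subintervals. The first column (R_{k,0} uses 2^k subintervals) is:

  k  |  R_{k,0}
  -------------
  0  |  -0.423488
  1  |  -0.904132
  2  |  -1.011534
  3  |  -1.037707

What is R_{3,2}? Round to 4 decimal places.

-1.0464

Richardson extrapolation on the trapezoidal column (denominator 4−1=3):
R_{2,1} = -1.011534 + (-1.011534 − (-0.904132))/3 = -1.047335
R_{3,1} = (4·(-1.037707) − (-1.011534)) / 3 = -1.046431
R_{3,2} = (16·(-1.046431) − (-1.047335)) / 15 = -1.046371
(Column j=1 coincides with Simpson's rule on the same nodes.)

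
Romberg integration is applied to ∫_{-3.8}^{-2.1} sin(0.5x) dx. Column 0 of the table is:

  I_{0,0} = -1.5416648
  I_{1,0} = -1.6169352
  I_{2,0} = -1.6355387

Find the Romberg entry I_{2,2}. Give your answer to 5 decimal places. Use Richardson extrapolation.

-1.64172

I_{1,1} = (4·(-1.6169352) − (-1.5416648)) / 3 = -1.6420253
I_{2,1} = -1.6355387 + (-1.6355387 − (-1.6169352))/3 = -1.6417399
I_{2,2} = -1.6417399 + (-1.6417399 − (-1.6420253))/15 = -1.6417209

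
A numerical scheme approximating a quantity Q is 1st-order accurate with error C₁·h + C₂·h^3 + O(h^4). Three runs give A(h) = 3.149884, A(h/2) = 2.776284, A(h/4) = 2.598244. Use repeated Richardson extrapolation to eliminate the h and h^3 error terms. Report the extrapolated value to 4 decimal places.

2.4227

First eliminate the h term (factor 2^1 = 2):
  B₁ = (2·2.776284 − 3.149884)/1 = 2.402684
  B₂ = (2·2.598244 − 2.776284)/1 = 2.420204
Then eliminate the h^3 term (factor 2^3 = 8):
  (8·2.420204 − 2.402684)/7 = 2.422707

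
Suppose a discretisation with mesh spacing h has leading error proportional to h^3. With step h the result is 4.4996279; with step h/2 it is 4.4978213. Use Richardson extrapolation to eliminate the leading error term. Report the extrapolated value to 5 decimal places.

4.49756

The leading error scales as h^3; refining by a factor of 2 reduces it by 2^3 = 8.
Extrapolated value = (8·A(h/2) − A(h)) / (8 − 1)
= (8·4.4978213 − 4.4996279) / 7
= 31.4829425 / 7 = 4.4975632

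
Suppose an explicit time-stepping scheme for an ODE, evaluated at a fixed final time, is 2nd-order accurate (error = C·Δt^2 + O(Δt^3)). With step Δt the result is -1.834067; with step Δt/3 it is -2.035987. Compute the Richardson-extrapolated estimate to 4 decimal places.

-2.0612

The leading error scales as Δt^2; refining by a factor of 3 reduces it by 3^2 = 9.
Extrapolated value = (9·A(Δt/3) − A(Δt)) / (9 − 1)
= (9·(-2.035987) − (-1.834067)) / 8
= -16.489816 / 8 = -2.061227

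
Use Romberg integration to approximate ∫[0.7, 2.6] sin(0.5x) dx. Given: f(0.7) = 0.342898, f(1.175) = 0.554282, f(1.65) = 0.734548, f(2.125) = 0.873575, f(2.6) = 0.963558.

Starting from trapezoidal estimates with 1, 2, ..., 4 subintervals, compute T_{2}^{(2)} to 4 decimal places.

1.3437

T_{0}^{(0)} (trapezoid, 1 panel, h=1.9000): 1.241133
T_{1}^{(0)} (trapezoid, 2 panels, h=0.9500): 1.318387
T_{2}^{(0)} (trapezoid, 4 panels, h=0.4750): 1.337426
T_{1}^{(1)} = 1.318387 + (1.318387 − 1.241133)/3 = 1.344138
T_{2}^{(1)} = 1.337426 + (1.337426 − 1.318387)/3 = 1.343772
T_{2}^{(2)} = 1.343772 + (1.343772 − 1.344138)/15 = 1.343748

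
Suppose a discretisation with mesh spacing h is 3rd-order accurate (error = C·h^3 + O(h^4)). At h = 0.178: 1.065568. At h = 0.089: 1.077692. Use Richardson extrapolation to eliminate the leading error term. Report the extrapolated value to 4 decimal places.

1.0794

The leading error scales as h^3; refining by a factor of 2 reduces it by 2^3 = 8.
Extrapolated value = (8·A(h/2) − A(h)) / (8 − 1)
= (8·1.077692 − 1.065568) / 7
= 7.555968 / 7 = 1.079424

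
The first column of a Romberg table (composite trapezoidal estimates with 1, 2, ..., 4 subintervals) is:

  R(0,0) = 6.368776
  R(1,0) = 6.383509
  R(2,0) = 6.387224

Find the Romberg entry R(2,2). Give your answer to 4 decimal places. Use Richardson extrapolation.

6.3885

Richardson extrapolation on the trapezoidal column (denominator 4−1=3):
R(1,1) = (4·6.383509 − 6.368776) / 3 = 6.388420
R(2,1) = 6.387224 + (6.387224 − 6.383509)/3 = 6.388462
R(2,2) = 6.388462 + (6.388462 − 6.388420)/15 = 6.388465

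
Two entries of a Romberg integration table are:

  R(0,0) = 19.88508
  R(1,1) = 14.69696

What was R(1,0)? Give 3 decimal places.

From R(1,1) = (4·R(1,0) − R(0,0))/3, solve for R(1,0):
4·R(1,0) = 3·14.69696 + 19.88508 = 63.97596
R(1,0) = 15.99399

15.994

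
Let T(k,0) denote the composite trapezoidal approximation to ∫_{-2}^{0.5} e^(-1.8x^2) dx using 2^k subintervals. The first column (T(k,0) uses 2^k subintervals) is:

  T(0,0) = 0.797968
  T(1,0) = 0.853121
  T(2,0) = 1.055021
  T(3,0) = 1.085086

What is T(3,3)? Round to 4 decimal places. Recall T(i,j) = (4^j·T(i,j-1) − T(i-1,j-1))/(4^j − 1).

Richardson extrapolation on the trapezoidal column (denominator 4−1=3):
T(1,1) = (4·0.853121 − 0.797968) / 3 = 0.871505
T(2,1) = (4·1.055021 − 0.853121) / 3 = 1.122321
T(3,1) = (4·1.085086 − 1.055021) / 3 = 1.095108
T(2,2) = 1.122321 + (1.122321 − 0.871505)/15 = 1.139042
T(3,2) = 1.095108 + (1.095108 − 1.122321)/15 = 1.093294
T(3,3) = (64·1.093294 − 1.139042) / 63 = 1.092568
(Column j=1 coincides with Simpson's rule on the same nodes.)

1.0926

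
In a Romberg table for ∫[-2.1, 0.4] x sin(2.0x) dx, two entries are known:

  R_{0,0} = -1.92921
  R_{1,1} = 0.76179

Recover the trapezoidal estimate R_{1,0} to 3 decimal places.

From R_{1,1} = (4·R_{1,0} − R_{0,0})/3, solve for R_{1,0}:
4·R_{1,0} = 3·0.76179 + (-1.92921) = 0.35616
R_{1,0} = 0.08904

0.089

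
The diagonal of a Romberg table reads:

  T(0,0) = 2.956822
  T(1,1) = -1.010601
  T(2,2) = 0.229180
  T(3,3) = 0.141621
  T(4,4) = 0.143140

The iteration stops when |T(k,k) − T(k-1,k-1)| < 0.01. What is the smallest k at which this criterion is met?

k = 4

|T(1,1) − T(0,0)| = 3.967423 ≥ 0.01
|T(2,2) − T(1,1)| = 1.239781 ≥ 0.01
|T(3,3) − T(2,2)| = 0.087559 ≥ 0.01
|T(4,4) − T(3,3)| = 0.001519 < 0.01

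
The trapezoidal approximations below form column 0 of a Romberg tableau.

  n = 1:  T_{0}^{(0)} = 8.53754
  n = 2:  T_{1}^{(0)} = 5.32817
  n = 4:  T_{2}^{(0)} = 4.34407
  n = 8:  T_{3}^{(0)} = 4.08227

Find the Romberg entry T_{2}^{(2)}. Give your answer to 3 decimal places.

4.000

Richardson extrapolation on the trapezoidal column (denominator 4−1=3):
T_{1}^{(1)} = 5.32817 + (5.32817 − 8.53754)/3 = 4.25838
T_{2}^{(1)} = (4·4.34407 − 5.32817) / 3 = 4.01604
T_{2}^{(2)} = (16·4.01604 − 4.25838) / 15 = 3.99988
(Column j=1 coincides with Simpson's rule on the same nodes.)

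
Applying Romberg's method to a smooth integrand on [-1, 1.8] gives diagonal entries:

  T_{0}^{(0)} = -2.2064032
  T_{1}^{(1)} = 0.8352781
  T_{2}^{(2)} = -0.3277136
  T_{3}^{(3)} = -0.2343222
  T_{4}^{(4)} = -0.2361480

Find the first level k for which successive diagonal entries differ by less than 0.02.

|T_{1}^{(1)} − T_{0}^{(0)}| = 3.0416813 ≥ 0.02
|T_{2}^{(2)} − T_{1}^{(1)}| = 1.1629917 ≥ 0.02
|T_{3}^{(3)} − T_{2}^{(2)}| = 0.0933914 ≥ 0.02
|T_{4}^{(4)} − T_{3}^{(3)}| = 0.0018258 < 0.02

k = 4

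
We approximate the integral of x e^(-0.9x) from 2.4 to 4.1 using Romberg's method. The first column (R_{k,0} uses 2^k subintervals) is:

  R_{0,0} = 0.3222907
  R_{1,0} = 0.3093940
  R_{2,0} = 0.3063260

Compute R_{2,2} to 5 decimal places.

Richardson extrapolation on the trapezoidal column (denominator 4−1=3):
R_{1,1} = 0.3093940 + (0.3093940 − 0.3222907)/3 = 0.3050951
R_{2,1} = (4·0.3063260 − 0.3093940) / 3 = 0.3053033
R_{2,2} = (16·0.3053033 − 0.3050951) / 15 = 0.3053172
(Column j=1 coincides with Simpson's rule on the same nodes.)

0.30532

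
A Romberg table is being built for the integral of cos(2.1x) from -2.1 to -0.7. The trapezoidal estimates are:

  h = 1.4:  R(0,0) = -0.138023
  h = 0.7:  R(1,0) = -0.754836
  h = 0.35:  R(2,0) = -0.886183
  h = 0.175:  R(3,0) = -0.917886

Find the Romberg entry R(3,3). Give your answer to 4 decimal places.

Richardson extrapolation on the trapezoidal column (denominator 4−1=3):
R(1,1) = (4·(-0.754836) − (-0.138023)) / 3 = -0.960440
R(2,1) = (4·(-0.886183) − (-0.754836)) / 3 = -0.929965
R(3,1) = (4·(-0.917886) − (-0.886183)) / 3 = -0.928454
R(2,2) = -0.929965 + (-0.929965 − (-0.960440))/15 = -0.927933
R(3,2) = -0.928454 + (-0.928454 − (-0.929965))/15 = -0.928353
R(3,3) = -0.928353 + (-0.928353 − (-0.927933))/63 = -0.928360

-0.9284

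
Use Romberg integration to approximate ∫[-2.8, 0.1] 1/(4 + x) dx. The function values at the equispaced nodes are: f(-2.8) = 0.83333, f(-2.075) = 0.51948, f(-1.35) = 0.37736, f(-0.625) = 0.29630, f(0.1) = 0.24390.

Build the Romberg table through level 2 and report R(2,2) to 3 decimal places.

R(0,0) (trapezoid, 1 panel, h=2.9000): 1.56198
R(1,0) (trapezoid, 2 panels, h=1.4500): 1.32816
R(2,0) (trapezoid, 4 panels, h=0.7250): 1.25552
R(1,1) = 1.32816 + (1.32816 − 1.56198)/3 = 1.25022
R(2,1) = 1.25552 + (1.25552 − 1.32816)/3 = 1.23131
R(2,2) = 1.23131 + (1.23131 − 1.25022)/15 = 1.23005

1.230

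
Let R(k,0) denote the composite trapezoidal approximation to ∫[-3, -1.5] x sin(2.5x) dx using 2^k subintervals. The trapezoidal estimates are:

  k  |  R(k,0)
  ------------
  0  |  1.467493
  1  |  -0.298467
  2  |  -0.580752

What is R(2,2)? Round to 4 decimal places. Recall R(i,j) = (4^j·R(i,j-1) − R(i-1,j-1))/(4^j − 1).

Richardson extrapolation on the trapezoidal column (denominator 4−1=3):
R(1,1) = -0.298467 + (-0.298467 − 1.467493)/3 = -0.887120
R(2,1) = (4·(-0.580752) − (-0.298467)) / 3 = -0.674847
R(2,2) = (16·(-0.674847) − (-0.887120)) / 15 = -0.660695

-0.6607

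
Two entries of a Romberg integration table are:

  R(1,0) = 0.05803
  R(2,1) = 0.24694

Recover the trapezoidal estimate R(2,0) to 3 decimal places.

From R(2,1) = (4·R(2,0) − R(1,0))/3, solve for R(2,0):
4·R(2,0) = 3·0.24694 + 0.05803 = 0.79885
R(2,0) = 0.19971

0.200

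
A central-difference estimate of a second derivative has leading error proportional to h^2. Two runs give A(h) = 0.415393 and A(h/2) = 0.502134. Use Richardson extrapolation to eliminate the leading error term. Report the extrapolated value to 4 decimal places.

Extrapolated value = (4·A(h/2) − A(h)) / (4 − 1)
= (4·0.502134 − 0.415393) / 3
= 1.593143 / 3 = 0.531048

0.5310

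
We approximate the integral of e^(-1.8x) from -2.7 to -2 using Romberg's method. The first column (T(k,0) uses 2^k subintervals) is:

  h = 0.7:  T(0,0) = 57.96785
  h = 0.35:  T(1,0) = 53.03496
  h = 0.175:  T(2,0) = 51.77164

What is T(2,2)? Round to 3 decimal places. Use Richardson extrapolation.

Richardson extrapolation on the trapezoidal column (denominator 4−1=3):
T(1,1) = (4·53.03496 − 57.96785) / 3 = 51.39066
T(2,1) = 51.77164 + (51.77164 − 53.03496)/3 = 51.35053
T(2,2) = 51.35053 + (51.35053 − 51.39066)/15 = 51.34785

51.348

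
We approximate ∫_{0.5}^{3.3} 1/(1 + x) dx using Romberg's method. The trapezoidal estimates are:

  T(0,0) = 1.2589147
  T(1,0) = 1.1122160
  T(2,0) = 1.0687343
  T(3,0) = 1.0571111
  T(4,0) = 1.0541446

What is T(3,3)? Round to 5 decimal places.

T(1,1) = (4·1.1122160 − 1.2589147) / 3 = 1.0633164
T(2,1) = 1.0687343 + (1.0687343 − 1.1122160)/3 = 1.0542404
T(3,1) = (4·1.0571111 − 1.0687343) / 3 = 1.0532367
T(2,2) = 1.0542404 + (1.0542404 − 1.0633164)/15 = 1.0536353
T(3,2) = 1.0532367 + (1.0532367 − 1.0542404)/15 = 1.0531698
T(3,3) = 1.0531698 + (1.0531698 − 1.0536353)/63 = 1.0531624

1.05316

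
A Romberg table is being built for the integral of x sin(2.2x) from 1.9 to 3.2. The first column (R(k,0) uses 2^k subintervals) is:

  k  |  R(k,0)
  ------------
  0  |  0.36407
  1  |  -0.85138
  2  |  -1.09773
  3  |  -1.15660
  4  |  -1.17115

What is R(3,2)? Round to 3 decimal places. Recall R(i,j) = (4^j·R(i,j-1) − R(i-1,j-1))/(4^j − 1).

-1.176

Richardson extrapolation on the trapezoidal column (denominator 4−1=3):
R(2,1) = -1.09773 + (-1.09773 − (-0.85138))/3 = -1.17985
R(3,1) = (4·(-1.15660) − (-1.09773)) / 3 = -1.17622
R(3,2) = -1.17622 + (-1.17622 − (-1.17985))/15 = -1.17598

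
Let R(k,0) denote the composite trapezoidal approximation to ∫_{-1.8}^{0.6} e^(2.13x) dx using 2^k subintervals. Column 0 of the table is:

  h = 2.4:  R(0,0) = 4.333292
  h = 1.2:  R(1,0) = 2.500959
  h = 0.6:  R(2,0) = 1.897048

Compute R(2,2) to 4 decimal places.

1.6828

R(1,1) = 2.500959 + (2.500959 − 4.333292)/3 = 1.890181
R(2,1) = (4·1.897048 − 2.500959) / 3 = 1.695744
R(2,2) = 1.695744 + (1.695744 − 1.890181)/15 = 1.682782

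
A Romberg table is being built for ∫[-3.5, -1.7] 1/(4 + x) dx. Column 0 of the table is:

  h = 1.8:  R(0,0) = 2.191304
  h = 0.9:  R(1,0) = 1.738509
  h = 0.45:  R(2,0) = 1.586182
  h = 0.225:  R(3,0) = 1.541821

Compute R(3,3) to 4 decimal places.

R(1,1) = 1.738509 + (1.738509 − 2.191304)/3 = 1.587577
R(2,1) = (4·1.586182 − 1.738509) / 3 = 1.535406
R(3,1) = 1.541821 + (1.541821 − 1.586182)/3 = 1.527034
R(2,2) = (16·1.535406 − 1.587577) / 15 = 1.531928
R(3,2) = (16·1.527034 − 1.535406) / 15 = 1.526476
R(3,3) = 1.526476 + (1.526476 − 1.531928)/63 = 1.526389

1.5264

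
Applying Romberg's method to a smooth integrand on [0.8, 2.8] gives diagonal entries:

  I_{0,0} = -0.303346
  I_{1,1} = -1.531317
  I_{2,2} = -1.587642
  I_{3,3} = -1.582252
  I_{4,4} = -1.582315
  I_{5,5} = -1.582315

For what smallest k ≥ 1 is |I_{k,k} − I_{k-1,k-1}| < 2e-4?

|I_{1,1} − I_{0,0}| = 1.227971 ≥ 2e-4
|I_{2,2} − I_{1,1}| = 0.056325 ≥ 2e-4
|I_{3,3} − I_{2,2}| = 0.005390 ≥ 2e-4
|I_{4,4} − I_{3,3}| = 0.000063 < 2e-4

k = 4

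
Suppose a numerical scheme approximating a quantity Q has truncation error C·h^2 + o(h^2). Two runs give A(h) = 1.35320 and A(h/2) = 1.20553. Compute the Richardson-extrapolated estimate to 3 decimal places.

1.156

Extrapolated value = (4·A(h/2) − A(h)) / (4 − 1)
= (4·1.20553 − 1.35320) / 3
= 3.46892 / 3 = 1.15631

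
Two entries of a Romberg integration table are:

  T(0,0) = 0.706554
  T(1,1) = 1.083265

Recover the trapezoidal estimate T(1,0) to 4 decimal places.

From T(1,1) = (4·T(1,0) − T(0,0))/3, solve for T(1,0):
4·T(1,0) = 3·1.083265 + 0.706554 = 3.956349
T(1,0) = 0.989087

0.9891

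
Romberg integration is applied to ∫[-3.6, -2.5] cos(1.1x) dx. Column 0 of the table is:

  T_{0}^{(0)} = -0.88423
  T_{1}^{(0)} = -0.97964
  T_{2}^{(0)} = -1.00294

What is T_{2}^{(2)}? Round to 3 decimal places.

Richardson extrapolation on the trapezoidal column (denominator 4−1=3):
T_{1}^{(1)} = -0.97964 + (-0.97964 − (-0.88423))/3 = -1.01144
T_{2}^{(1)} = (4·(-1.00294) − (-0.97964)) / 3 = -1.01071
T_{2}^{(2)} = (16·(-1.01071) − (-1.01144)) / 15 = -1.01066

-1.011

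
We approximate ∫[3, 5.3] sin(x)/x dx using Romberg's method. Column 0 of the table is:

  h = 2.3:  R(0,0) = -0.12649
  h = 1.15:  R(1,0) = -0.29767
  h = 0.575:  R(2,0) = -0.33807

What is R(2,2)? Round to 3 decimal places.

-0.351

R(1,1) = -0.29767 + (-0.29767 − (-0.12649))/3 = -0.35473
R(2,1) = (4·(-0.33807) − (-0.29767)) / 3 = -0.35154
R(2,2) = (16·(-0.35154) − (-0.35473)) / 15 = -0.35133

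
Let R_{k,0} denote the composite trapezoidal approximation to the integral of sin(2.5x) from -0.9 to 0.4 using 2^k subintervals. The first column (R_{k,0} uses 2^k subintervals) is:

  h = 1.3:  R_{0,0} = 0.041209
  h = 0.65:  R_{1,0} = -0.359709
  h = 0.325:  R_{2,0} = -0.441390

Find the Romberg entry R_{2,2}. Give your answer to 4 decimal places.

-0.4670

R_{1,1} = -0.359709 + (-0.359709 − 0.041209)/3 = -0.493348
R_{2,1} = -0.441390 + (-0.441390 − (-0.359709))/3 = -0.468617
R_{2,2} = -0.468617 + (-0.468617 − (-0.493348))/15 = -0.466968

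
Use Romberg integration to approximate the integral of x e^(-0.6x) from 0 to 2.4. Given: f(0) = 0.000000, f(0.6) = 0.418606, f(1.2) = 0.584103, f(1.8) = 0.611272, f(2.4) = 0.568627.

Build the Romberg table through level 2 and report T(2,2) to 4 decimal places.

T(0,0) (trapezoid, 1 panel, h=2.4000): 0.682352
T(1,0) (trapezoid, 2 panels, h=1.2000): 1.042100
T(2,0) (trapezoid, 4 panels, h=0.6000): 1.138977
T(1,1) = 1.042100 + (1.042100 − 0.682352)/3 = 1.162016
T(2,1) = 1.138977 + (1.138977 − 1.042100)/3 = 1.171269
T(2,2) = 1.171269 + (1.171269 − 1.162016)/15 = 1.171886

1.1719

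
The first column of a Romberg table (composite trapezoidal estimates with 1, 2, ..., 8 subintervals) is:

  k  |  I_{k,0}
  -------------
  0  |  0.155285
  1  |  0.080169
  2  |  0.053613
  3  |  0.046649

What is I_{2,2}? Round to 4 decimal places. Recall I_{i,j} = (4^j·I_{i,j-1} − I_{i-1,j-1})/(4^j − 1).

0.0441

Richardson extrapolation on the trapezoidal column (denominator 4−1=3):
I_{1,1} = 0.080169 + (0.080169 − 0.155285)/3 = 0.055130
I_{2,1} = (4·0.053613 − 0.080169) / 3 = 0.044761
I_{2,2} = (16·0.044761 − 0.055130) / 15 = 0.044070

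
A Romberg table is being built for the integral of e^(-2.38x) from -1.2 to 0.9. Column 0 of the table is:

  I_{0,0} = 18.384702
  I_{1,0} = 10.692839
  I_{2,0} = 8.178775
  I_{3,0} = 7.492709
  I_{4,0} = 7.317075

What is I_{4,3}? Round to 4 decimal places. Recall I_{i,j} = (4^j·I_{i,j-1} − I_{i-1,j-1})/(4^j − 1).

Richardson extrapolation on the trapezoidal column (denominator 4−1=3):
I_{2,1} = (4·8.178775 − 10.692839) / 3 = 7.340754
I_{3,1} = 7.492709 + (7.492709 − 8.178775)/3 = 7.264020
I_{4,1} = 7.317075 + (7.317075 − 7.492709)/3 = 7.258530
I_{3,2} = 7.264020 + (7.264020 − 7.340754)/15 = 7.258904
I_{4,2} = 7.258530 + (7.258530 − 7.264020)/15 = 7.258164
I_{4,3} = (64·7.258164 − 7.258904) / 63 = 7.258152

7.2582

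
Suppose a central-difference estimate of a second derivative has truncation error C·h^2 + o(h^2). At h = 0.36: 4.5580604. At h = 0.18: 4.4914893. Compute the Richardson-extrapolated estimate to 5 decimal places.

Extrapolated value = (4·A(h/2) − A(h)) / (4 − 1)
= (4·4.4914893 − 4.5580604) / 3
= 13.4078968 / 3 = 4.4692989

4.46930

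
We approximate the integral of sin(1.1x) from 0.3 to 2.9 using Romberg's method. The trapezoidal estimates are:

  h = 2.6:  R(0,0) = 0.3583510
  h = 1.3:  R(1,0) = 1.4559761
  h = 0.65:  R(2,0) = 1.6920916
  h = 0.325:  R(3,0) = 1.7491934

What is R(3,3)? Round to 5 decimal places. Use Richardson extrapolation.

1.76807

R(1,1) = (4·1.4559761 − 0.3583510) / 3 = 1.8218511
R(2,1) = 1.6920916 + (1.6920916 − 1.4559761)/3 = 1.7707968
R(3,1) = (4·1.7491934 − 1.6920916) / 3 = 1.7682273
R(2,2) = 1.7707968 + (1.7707968 − 1.8218511)/15 = 1.7673932
R(3,2) = 1.7682273 + (1.7682273 − 1.7707968)/15 = 1.7680560
R(3,3) = 1.7680560 + (1.7680560 − 1.7673932)/63 = 1.7680665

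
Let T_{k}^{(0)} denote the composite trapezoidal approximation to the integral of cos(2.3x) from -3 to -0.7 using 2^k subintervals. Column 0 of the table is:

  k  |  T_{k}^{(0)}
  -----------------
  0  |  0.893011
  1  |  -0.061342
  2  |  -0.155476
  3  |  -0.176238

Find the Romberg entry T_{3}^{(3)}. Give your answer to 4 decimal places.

-0.1831

T_{1}^{(1)} = (4·(-0.061342) − 0.893011) / 3 = -0.379460
T_{2}^{(1)} = (4·(-0.155476) − (-0.061342)) / 3 = -0.186854
T_{3}^{(1)} = -0.176238 + (-0.176238 − (-0.155476))/3 = -0.183159
T_{2}^{(2)} = -0.186854 + (-0.186854 − (-0.379460))/15 = -0.174014
T_{3}^{(2)} = (16·(-0.183159) − (-0.186854)) / 15 = -0.182913
T_{3}^{(3)} = (64·(-0.182913) − (-0.174014)) / 63 = -0.183054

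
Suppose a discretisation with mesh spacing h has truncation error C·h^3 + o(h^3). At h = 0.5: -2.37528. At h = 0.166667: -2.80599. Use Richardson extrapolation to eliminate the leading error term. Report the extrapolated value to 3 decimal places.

-2.823

The leading error scales as h^3; refining by a factor of 3 reduces it by 3^3 = 27.
Extrapolated value = (27·A(h/3) − A(h)) / (27 − 1)
= (27·(-2.80599) − (-2.37528)) / 26
= -73.38645 / 26 = -2.82256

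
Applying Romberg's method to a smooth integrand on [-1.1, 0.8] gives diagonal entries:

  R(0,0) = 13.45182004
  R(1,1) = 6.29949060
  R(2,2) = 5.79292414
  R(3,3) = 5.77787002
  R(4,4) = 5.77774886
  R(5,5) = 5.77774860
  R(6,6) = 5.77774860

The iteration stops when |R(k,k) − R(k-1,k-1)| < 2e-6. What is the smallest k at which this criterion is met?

|R(1,1) − R(0,0)| = 7.15232944 ≥ 2e-6
|R(2,2) − R(1,1)| = 0.50656646 ≥ 2e-6
|R(3,3) − R(2,2)| = 0.01505412 ≥ 2e-6
|R(4,4) − R(3,3)| = 0.00012116 ≥ 2e-6
|R(5,5) − R(4,4)| = 0.00000026 < 2e-6

k = 5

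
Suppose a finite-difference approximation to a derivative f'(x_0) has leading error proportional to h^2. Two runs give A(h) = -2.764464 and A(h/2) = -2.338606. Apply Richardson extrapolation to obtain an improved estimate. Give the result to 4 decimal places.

The leading error scales as h^2; refining by a factor of 2 reduces it by 2^2 = 4.
Extrapolated value = (4·A(h/2) − A(h)) / (4 − 1)
= (4·(-2.338606) − (-2.764464)) / 3
= -6.589960 / 3 = -2.196653

-2.1967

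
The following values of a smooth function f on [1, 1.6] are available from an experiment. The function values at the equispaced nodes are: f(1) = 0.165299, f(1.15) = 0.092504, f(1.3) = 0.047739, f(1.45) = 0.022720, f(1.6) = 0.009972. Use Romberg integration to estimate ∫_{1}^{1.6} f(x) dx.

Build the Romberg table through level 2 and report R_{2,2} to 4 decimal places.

R_{0,0} (trapezoid, 1 panel, h=0.6000): 0.052581
R_{1,0} (trapezoid, 2 panels, h=0.3000): 0.040612
R_{2,0} (trapezoid, 4 panels, h=0.1500): 0.037590
R_{1,1} = 0.040612 + (0.040612 − 0.052581)/3 = 0.036622
R_{2,1} = 0.037590 + (0.037590 − 0.040612)/3 = 0.036583
R_{2,2} = 0.036583 + (0.036583 − 0.036622)/15 = 0.036580

0.0366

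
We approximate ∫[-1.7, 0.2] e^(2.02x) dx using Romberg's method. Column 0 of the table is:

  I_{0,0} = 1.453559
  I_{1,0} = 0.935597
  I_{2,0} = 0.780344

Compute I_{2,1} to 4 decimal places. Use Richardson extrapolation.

0.7286

I_{2,1} = (4·0.780344 − 0.935597) / 3 = 0.728593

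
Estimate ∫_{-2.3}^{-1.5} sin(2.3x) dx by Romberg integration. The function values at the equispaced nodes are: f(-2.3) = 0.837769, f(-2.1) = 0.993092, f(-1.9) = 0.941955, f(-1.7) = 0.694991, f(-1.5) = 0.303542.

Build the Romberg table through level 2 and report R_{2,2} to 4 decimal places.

R_{0,0} (trapezoid, 1 panel, h=0.8000): 0.456524
R_{1,0} (trapezoid, 2 panels, h=0.4000): 0.605044
R_{2,0} (trapezoid, 4 panels, h=0.2000): 0.640139
R_{1,1} = 0.605044 + (0.605044 − 0.456524)/3 = 0.654551
R_{2,1} = 0.640139 + (0.640139 − 0.605044)/3 = 0.651837
R_{2,2} = 0.651837 + (0.651837 − 0.654551)/15 = 0.651656

0.6517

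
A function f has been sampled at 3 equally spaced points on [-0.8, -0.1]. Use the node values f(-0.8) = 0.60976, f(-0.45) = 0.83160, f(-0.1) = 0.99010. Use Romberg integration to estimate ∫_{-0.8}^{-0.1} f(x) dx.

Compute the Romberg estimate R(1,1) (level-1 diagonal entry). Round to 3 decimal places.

0.575

R(0,0) (trapezoid, 1 panel, h=0.7000): 0.55995
R(1,0) (trapezoid, 2 panels, h=0.3500): 0.57104
R(1,1) = 0.57104 + (0.57104 − 0.55995)/3 = 0.57474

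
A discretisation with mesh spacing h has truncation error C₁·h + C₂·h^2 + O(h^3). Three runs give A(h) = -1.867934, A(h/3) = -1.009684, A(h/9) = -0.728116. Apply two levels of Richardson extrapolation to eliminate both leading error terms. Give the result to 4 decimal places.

-0.5882

First eliminate the h term (factor 3^1 = 3):
  B₁ = (3·(-1.009684) − (-1.867934))/2 = -0.580559
  B₂ = (3·(-0.728116) − (-1.009684))/2 = -0.587332
Then eliminate the h^2 term (factor 3^2 = 9):
  (9·(-0.587332) − (-0.580559))/8 = -0.588179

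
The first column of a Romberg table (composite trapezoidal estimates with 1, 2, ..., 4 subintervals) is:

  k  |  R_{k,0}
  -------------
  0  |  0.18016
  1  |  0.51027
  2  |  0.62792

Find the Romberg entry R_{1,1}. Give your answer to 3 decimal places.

R_{1,1} = 0.51027 + (0.51027 − 0.18016)/3 = 0.62031
(Column j=1 coincides with Simpson's rule on the same nodes.)

0.620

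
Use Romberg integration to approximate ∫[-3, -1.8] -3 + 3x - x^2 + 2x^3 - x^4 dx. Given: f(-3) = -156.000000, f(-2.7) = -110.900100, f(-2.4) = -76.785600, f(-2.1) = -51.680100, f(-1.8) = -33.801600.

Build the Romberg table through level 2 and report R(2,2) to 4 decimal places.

R(0,0) (trapezoid, 1 panel, h=1.2000): -113.880960
R(1,0) (trapezoid, 2 panels, h=0.6000): -103.011840
R(2,0) (trapezoid, 4 panels, h=0.3000): -100.279980
R(1,1) = -103.011840 + (-103.011840 − (-113.880960))/3 = -99.388800
R(2,1) = -100.279980 + (-100.279980 − (-103.011840))/3 = -99.369360
R(2,2) = -99.369360 + (-99.369360 − (-99.388800))/15 = -99.368064

-99.3681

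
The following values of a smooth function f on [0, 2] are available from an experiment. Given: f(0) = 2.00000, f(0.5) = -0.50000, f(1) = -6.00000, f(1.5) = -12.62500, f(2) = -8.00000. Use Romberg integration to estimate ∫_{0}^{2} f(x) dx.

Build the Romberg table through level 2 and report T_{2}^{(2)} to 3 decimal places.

-11.867

T_{0}^{(0)} (trapezoid, 1 panel, h=2.0000): -6.00000
T_{1}^{(0)} (trapezoid, 2 panels, h=1.0000): -9.00000
T_{2}^{(0)} (trapezoid, 4 panels, h=0.5000): -11.06250
T_{1}^{(1)} = -9.00000 + (-9.00000 − (-6.00000))/3 = -10.00000
T_{2}^{(1)} = -11.06250 + (-11.06250 − (-9.00000))/3 = -11.75000
T_{2}^{(2)} = -11.75000 + (-11.75000 − (-10.00000))/15 = -11.86667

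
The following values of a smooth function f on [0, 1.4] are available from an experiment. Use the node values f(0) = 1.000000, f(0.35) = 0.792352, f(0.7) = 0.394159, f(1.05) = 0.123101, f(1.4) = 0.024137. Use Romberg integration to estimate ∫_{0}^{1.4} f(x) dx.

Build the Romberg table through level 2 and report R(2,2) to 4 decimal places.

0.6408

R(0,0) (trapezoid, 1 panel, h=1.4000): 0.716896
R(1,0) (trapezoid, 2 panels, h=0.7000): 0.634359
R(2,0) (trapezoid, 4 panels, h=0.3500): 0.637588
R(1,1) = 0.634359 + (0.634359 − 0.716896)/3 = 0.606847
R(2,1) = 0.637588 + (0.637588 − 0.634359)/3 = 0.638664
R(2,2) = 0.638664 + (0.638664 − 0.606847)/15 = 0.640785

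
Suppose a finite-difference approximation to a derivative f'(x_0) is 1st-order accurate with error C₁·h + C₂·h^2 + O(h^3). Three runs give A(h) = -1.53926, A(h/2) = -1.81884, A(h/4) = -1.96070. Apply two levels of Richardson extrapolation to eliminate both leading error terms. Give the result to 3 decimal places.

First eliminate the h term (factor 2^1 = 2):
  B₁ = (2·(-1.81884) − (-1.53926))/1 = -2.09842
  B₂ = (2·(-1.96070) − (-1.81884))/1 = -2.10256
Then eliminate the h^2 term (factor 2^2 = 4):
  (4·(-2.10256) − (-2.09842))/3 = -2.10394

-2.104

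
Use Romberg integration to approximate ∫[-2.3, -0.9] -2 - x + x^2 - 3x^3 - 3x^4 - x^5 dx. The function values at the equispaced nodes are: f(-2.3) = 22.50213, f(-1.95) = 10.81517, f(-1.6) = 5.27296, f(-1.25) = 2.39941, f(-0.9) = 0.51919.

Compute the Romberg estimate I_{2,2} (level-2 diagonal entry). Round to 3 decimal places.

10.069

I_{0,0} (trapezoid, 1 panel, h=1.4000): 16.11492
I_{1,0} (trapezoid, 2 panels, h=0.7000): 11.74853
I_{2,0} (trapezoid, 4 panels, h=0.3500): 10.49937
I_{1,1} = 11.74853 + (11.74853 − 16.11492)/3 = 10.29307
I_{2,1} = 10.49937 + (10.49937 − 11.74853)/3 = 10.08298
I_{2,2} = 10.08298 + (10.08298 − 10.29307)/15 = 10.06897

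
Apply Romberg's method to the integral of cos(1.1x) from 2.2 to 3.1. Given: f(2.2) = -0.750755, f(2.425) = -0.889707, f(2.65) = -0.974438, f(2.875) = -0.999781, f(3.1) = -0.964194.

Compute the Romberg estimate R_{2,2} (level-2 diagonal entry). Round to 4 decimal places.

-0.8416

R_{0,0} (trapezoid, 1 panel, h=0.9000): -0.771727
R_{1,0} (trapezoid, 2 panels, h=0.4500): -0.824361
R_{2,0} (trapezoid, 4 panels, h=0.2250): -0.837315
R_{1,1} = -0.824361 + (-0.824361 − (-0.771727))/3 = -0.841906
R_{2,1} = -0.837315 + (-0.837315 − (-0.824361))/3 = -0.841633
R_{2,2} = -0.841633 + (-0.841633 − (-0.841906))/15 = -0.841615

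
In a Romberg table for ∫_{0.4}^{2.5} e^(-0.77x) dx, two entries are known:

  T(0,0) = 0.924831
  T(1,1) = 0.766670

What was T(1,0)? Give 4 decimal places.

From T(1,1) = (4·T(1,0) − T(0,0))/3, solve for T(1,0):
4·T(1,0) = 3·0.766670 + 0.924831 = 3.224841
T(1,0) = 0.806210

0.8062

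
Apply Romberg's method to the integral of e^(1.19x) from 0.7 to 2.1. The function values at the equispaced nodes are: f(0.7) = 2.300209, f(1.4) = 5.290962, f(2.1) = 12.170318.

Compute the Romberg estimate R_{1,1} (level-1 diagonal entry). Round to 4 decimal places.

R_{0,0} (trapezoid, 1 panel, h=1.4000): 10.129369
R_{1,0} (trapezoid, 2 panels, h=0.7000): 8.768358
R_{1,1} = 8.768358 + (8.768358 − 10.129369)/3 = 8.314688

8.3147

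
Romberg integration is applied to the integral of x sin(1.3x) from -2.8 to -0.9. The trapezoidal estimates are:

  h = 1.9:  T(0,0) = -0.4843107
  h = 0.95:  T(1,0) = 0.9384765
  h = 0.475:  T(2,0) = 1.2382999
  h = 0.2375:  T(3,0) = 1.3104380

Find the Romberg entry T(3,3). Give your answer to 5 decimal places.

1.33425

T(1,1) = (4·0.9384765 − (-0.4843107)) / 3 = 1.4127389
T(2,1) = 1.2382999 + (1.2382999 − 0.9384765)/3 = 1.3382410
T(3,1) = 1.3104380 + (1.3104380 − 1.2382999)/3 = 1.3344840
T(2,2) = (16·1.3382410 − 1.4127389) / 15 = 1.3332745
T(3,2) = (16·1.3344840 − 1.3382410) / 15 = 1.3342335
T(3,3) = (64·1.3342335 − 1.3332745) / 63 = 1.3342487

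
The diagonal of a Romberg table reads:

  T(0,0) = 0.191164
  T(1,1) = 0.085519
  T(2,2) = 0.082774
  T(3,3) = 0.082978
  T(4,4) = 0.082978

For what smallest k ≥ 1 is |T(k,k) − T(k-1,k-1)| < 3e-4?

|T(1,1) − T(0,0)| = 0.105645 ≥ 3e-4
|T(2,2) − T(1,1)| = 0.002745 ≥ 3e-4
|T(3,3) − T(2,2)| = 0.000204 < 3e-4

k = 3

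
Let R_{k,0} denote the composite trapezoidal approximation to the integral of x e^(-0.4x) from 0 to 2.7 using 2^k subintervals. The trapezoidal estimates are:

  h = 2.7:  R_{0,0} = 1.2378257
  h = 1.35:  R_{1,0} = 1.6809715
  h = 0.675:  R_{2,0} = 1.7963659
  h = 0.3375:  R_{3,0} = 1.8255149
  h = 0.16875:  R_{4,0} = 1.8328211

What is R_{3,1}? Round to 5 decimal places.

1.83523

Richardson extrapolation on the trapezoidal column (denominator 4−1=3):
R_{3,1} = 1.8255149 + (1.8255149 − 1.7963659)/3 = 1.8352312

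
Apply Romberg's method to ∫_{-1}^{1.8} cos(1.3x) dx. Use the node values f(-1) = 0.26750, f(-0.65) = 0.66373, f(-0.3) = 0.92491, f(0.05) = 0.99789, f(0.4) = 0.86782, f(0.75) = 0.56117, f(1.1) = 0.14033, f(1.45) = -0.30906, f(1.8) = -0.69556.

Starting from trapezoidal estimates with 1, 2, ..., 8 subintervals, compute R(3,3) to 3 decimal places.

R(0,0) (trapezoid, 1 panel, h=2.8000): -0.59928
R(1,0) (trapezoid, 2 panels, h=1.4000): 0.91531
R(2,0) (trapezoid, 4 panels, h=0.7000): 1.20332
R(3,0) (trapezoid, 8 panels, h=0.3500): 1.27147
R(1,1) = 0.91531 + (0.91531 − (-0.59928))/3 = 1.42017
R(2,1) = 1.20332 + (1.20332 − 0.91531)/3 = 1.29932
R(3,1) = 1.27147 + (1.27147 − 1.20332)/3 = 1.29419
R(2,2) = 1.29932 + (1.29932 − 1.42017)/15 = 1.29126
R(3,2) = 1.29419 + (1.29419 − 1.29932)/15 = 1.29385
R(3,3) = 1.29385 + (1.29385 − 1.29126)/63 = 1.29389

1.294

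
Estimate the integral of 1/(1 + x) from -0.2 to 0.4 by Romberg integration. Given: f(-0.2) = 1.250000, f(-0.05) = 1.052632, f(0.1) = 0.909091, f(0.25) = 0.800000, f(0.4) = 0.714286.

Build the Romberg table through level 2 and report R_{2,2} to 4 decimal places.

0.5596

R_{0,0} (trapezoid, 1 panel, h=0.6000): 0.589286
R_{1,0} (trapezoid, 2 panels, h=0.3000): 0.567370
R_{2,0} (trapezoid, 4 panels, h=0.1500): 0.561580
R_{1,1} = 0.567370 + (0.567370 − 0.589286)/3 = 0.560065
R_{2,1} = 0.561580 + (0.561580 − 0.567370)/3 = 0.559650
R_{2,2} = 0.559650 + (0.559650 − 0.560065)/15 = 0.559622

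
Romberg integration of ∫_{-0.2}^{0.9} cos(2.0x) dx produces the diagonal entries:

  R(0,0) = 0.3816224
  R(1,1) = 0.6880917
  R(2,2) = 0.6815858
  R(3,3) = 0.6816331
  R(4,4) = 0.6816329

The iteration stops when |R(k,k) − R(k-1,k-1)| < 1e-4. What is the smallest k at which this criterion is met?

|R(1,1) − R(0,0)| = 0.3064693 ≥ 1e-4
|R(2,2) − R(1,1)| = 0.0065059 ≥ 1e-4
|R(3,3) − R(2,2)| = 0.0000473 < 1e-4

k = 3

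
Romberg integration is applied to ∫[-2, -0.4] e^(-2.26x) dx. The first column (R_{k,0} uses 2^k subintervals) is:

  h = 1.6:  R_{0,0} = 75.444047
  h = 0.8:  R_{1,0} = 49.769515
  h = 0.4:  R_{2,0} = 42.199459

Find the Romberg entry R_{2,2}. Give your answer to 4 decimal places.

Richardson extrapolation on the trapezoidal column (denominator 4−1=3):
R_{1,1} = 49.769515 + (49.769515 − 75.444047)/3 = 41.211338
R_{2,1} = 42.199459 + (42.199459 − 49.769515)/3 = 39.676107
R_{2,2} = (16·39.676107 − 41.211338) / 15 = 39.573758

39.5738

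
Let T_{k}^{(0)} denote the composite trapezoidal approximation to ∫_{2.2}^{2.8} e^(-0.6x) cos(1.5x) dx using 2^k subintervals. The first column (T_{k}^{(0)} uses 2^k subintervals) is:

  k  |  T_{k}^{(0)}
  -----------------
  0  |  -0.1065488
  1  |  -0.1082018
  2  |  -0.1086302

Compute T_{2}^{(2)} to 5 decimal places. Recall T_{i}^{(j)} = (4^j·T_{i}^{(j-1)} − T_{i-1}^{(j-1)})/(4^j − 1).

T_{1}^{(1)} = (4·(-0.1082018) − (-0.1065488)) / 3 = -0.1087528
T_{2}^{(1)} = -0.1086302 + (-0.1086302 − (-0.1082018))/3 = -0.1087730
T_{2}^{(2)} = (16·(-0.1087730) − (-0.1087528)) / 15 = -0.1087743

-0.10877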